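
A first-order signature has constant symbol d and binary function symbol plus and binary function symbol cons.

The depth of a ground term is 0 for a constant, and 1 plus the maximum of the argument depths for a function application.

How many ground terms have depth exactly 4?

1044736

Let N_k count ground terms of depth at most k. Each non-constant term of depth ≤ k is some function symbol applied to depth-≤(k−1) arguments, giving N_k = 1 + N_{k-1}^2 + N_{k-1}^2.
N_0 = 1
N_1 = 1 + 1^2 + 1^2 = 3
N_2 = 1 + 3^2 + 3^2 = 19
N_3 = 1 + 19^2 + 19^2 = 723
N_4 = 1 + 723^2 + 723^2 = 1045459
Terms of depth exactly 4: N_4 − N_3 = 1045459 − 723 = 1044736.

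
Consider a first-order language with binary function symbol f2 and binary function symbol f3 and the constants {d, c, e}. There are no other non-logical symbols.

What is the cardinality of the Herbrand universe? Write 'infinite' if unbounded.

The signature has at least one function symbol (f2, arity 2) and at least one constant (d).
Iterating f2 gives infinitely many distinct ground terms: d, f2(d, d), f2(f2(d, d), f2(d, d)), ...
So the Herbrand universe is infinite.

infinite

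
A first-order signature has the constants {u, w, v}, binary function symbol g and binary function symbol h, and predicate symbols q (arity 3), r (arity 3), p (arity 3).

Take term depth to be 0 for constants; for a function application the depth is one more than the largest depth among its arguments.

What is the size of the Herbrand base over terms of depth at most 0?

First count ground terms of depth ≤ 0.
If N_k denotes the number of depth-≤k ground terms, the 3 constants give N_0 = 3, and each function symbol of arity r contributes N_{k-1}^r new terms at level k: N_k = 3 + N_{k-1}^2 + N_{k-1}^2.
N_0 = 3
So |H| = 3.
Each predicate of arity r yields |H|^r ground atoms (one per choice of an r-tuple from H):
  q: 3^3 = 27;  r: 3^3 = 27;  p: 3^3 = 27
Total ground atoms: 27 + 27 + 27 = 81.

81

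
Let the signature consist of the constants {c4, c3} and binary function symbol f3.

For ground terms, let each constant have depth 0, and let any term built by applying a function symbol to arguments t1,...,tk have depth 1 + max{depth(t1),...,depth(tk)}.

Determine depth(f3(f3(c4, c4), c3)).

depth(f3(c4, c4)) = 1 + max(0, 0) = 1
depth(f3(f3(c4, c4), c3)) = 1 + max(1, 0) = 2

2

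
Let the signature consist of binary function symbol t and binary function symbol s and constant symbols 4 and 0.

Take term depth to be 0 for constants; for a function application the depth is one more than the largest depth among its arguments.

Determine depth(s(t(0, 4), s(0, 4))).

2

depth(t(0, 4)) = 1 + max(0, 0) = 1
depth(s(0, 4)) = 1 + max(0, 0) = 1
depth(s(t(0, 4), s(0, 4))) = 1 + max(1, 1) = 2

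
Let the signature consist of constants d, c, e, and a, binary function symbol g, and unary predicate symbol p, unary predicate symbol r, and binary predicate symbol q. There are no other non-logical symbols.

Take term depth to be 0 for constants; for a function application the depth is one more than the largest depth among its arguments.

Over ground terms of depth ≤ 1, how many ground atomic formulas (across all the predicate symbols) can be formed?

First count ground terms of depth ≤ 1.
Count level by level. With function symbols g/2, the terms of depth ≤ k are the 4 constants together with each function applied to depth-≤(k−1) tuples, so N_k = 4 + N_{k-1}^2.
N_0 = 4
N_1 = 4 + 4^2 = 20
So |H| = 20.
Each predicate of arity r yields |H|^r ground atoms (one per choice of an r-tuple from H):
  p: 20;  r: 20;  q: 20^2 = 400
Total ground atoms: 20 + 20 + 400 = 440.

440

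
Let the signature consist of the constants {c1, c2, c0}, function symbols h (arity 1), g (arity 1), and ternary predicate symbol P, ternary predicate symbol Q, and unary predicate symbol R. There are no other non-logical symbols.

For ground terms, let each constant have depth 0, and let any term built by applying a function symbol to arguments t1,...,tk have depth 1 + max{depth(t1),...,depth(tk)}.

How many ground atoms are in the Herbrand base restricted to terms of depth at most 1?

First count ground terms of depth ≤ 1.
Let N_k count ground terms of depth at most k. Each non-constant term of depth ≤ k is some function symbol applied to depth-≤(k−1) arguments, giving N_k = 3 + N_{k-1} + N_{k-1}.
N_0 = 3
N_1 = 3 + 3 + 3 = 9
Explicitly: c1, c2, c0, h(c1), h(c2), h(c0), g(c1), g(c2), g(c0).
So |H| = 9.
A ground atom is a predicate applied to a tuple of terms from H, so the count is the sum over predicates of |H|^arity:
  P: 9^3 = 729;  Q: 9^3 = 729;  R: 9
Total ground atoms: 729 + 729 + 9 = 1467.

1467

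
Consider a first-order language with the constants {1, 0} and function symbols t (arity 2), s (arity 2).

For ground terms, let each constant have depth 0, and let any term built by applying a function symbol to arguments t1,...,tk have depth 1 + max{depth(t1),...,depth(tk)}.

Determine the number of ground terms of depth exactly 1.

Let N_k = |{terms of depth ≤ k}|. Then N_0 = 2 and N_k = 2 + N_{k-1}^2 + N_{k-1}^2 for k ≥ 1 (one summand per function symbol, arity giving the exponent).
N_0 = 2
N_1 = 2 + 2^2 + 2^2 = 10
Terms of depth exactly 1: N_1 − N_0 = 10 − 2 = 8.

8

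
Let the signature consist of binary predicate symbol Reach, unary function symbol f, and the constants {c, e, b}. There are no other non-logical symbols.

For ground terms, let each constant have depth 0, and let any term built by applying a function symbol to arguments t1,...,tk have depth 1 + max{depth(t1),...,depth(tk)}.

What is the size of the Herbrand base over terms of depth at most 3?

144

First count ground terms of depth ≤ 3.
Let N_k = |{terms of depth ≤ k}|. Then N_0 = 3 and N_k = 3 + N_{k-1} for k ≥ 1 (one summand per function symbol, arity giving the exponent).
N_0 = 3
N_1 = 3 + 3 = 6
N_2 = 3 + 6 = 9
N_3 = 3 + 9 = 12
Explicitly: c, e, b, f(c), f(e), f(b), f(f(c)), f(f(e)), f(f(b)), f(f(f(c))), f(f(f(e))), f(f(f(b))).
So |H| = 12.
Each predicate of arity r yields |H|^r ground atoms (one per choice of an r-tuple from H):
  Reach: 12^2 = 144
Total ground atoms: 144.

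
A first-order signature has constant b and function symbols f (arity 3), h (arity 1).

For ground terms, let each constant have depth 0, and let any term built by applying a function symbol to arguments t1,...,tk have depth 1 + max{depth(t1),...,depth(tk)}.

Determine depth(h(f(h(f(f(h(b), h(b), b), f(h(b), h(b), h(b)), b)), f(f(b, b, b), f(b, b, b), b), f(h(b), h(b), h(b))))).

depth(h(b)) = 1 + depth(b) = 1 + 0 = 1
depth(f(h(b), h(b), b)) = 1 + max(1, 1, 0) = 2
depth(f(h(b), h(b), h(b))) = 1 + max(1, 1, 1) = 2
depth(f(f(h(b), h(b), b), f(h(b), h(b), h(b)), b)) = 1 + max(2, 2, 0) = 3
depth(h(f(f(h(b), h(b), b), f(h(b), h(b), h(b)), b))) = 1 + depth(f(f(h(b), h(b), b), f(h(b), h(b), h(b)), b)) = 1 + 3 = 4
depth(f(b, b, b)) = 1 + max(0, 0, 0) = 1
depth(f(f(b, b, b), f(b, b, b), b)) = 1 + max(1, 1, 0) = 2
depth(f(h(f(f(h(b), h(b), b), f(h(b), h(b), h(b)), b)), f(f(b, b, b), f(b, b, b), b), f(h(b), h(b), h(b)))) = 1 + max(4, 2, 2) = 5
depth(h(f(h(f(f(h(b), h(b), b), f(h(b), h(b), h(b)), b)), f(f(b, b, b), f(b, b, b), b), f(h(b), h(b), h(b))))) = 1 + depth(f(h(f(f(h(b), h(b), b), f(h(b), h(b), h(b)), b)), f(f(b, b, b), f(b, b, b), b), f(h(b), h(b), h(b)))) = 1 + 5 = 6

6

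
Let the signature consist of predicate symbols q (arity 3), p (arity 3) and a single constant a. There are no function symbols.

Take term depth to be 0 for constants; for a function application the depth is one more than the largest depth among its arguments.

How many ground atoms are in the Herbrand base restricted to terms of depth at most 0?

2

First count ground terms of depth ≤ 0.
With no function symbols every ground term is a constant, so there is exactly 1 ground term at every depth bound.
N_0 = 1
So |H| = 1.
Ground atoms are formed by filling each argument slot of a predicate with a term from H, so an r-ary predicate gives |H|^r atoms:
  q: 1^3 = 1;  p: 1^3 = 1
Total ground atoms: 1 + 1 = 2.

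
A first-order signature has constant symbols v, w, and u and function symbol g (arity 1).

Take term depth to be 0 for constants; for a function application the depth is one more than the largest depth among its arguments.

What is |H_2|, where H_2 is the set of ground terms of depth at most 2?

If N_k denotes the number of depth-≤k ground terms, the 3 constants give N_0 = 3, and each function symbol of arity r contributes N_{k-1}^r new terms at level k: N_k = 3 + N_{k-1}.
N_0 = 3
N_1 = 3 + 3 = 6
N_2 = 3 + 6 = 9

9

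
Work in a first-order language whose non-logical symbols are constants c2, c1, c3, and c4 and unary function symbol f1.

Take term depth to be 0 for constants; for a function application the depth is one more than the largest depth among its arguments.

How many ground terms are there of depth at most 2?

If N_k denotes the number of depth-≤k ground terms, the 4 constants give N_0 = 4, and each function symbol of arity r contributes N_{k-1}^r new terms at level k: N_k = 4 + N_{k-1}.
N_0 = 4
N_1 = 4 + 4 = 8
N_2 = 4 + 8 = 12
Explicitly: c2, c1, c3, c4, f1(c2), f1(c1), f1(c3), f1(c4), f1(f1(c2)), f1(f1(c1)), f1(f1(c3)), f1(f1(c4)).

12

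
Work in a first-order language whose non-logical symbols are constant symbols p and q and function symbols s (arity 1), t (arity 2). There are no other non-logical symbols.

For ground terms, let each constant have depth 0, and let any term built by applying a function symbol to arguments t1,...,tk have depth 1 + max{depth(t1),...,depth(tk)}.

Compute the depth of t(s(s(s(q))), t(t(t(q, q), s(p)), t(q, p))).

4

depth(s(q)) = 1 + depth(q) = 1 + 0 = 1
depth(s(s(q))) = 1 + depth(s(q)) = 1 + 1 = 2
depth(s(s(s(q)))) = 1 + depth(s(s(q))) = 1 + 2 = 3
depth(t(q, q)) = 1 + max(0, 0) = 1
depth(s(p)) = 1 + depth(p) = 1 + 0 = 1
depth(t(t(q, q), s(p))) = 1 + max(1, 1) = 2
depth(t(q, p)) = 1 + max(0, 0) = 1
depth(t(t(t(q, q), s(p)), t(q, p))) = 1 + max(2, 1) = 3
depth(t(s(s(s(q))), t(t(t(q, q), s(p)), t(q, p)))) = 1 + max(3, 3) = 4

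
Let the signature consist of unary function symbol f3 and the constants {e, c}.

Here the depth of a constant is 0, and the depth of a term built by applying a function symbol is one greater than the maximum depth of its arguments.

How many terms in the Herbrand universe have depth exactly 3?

2

Count level by level. With function symbols f3/1, the terms of depth ≤ k are the 2 constants together with each function applied to depth-≤(k−1) tuples, so N_k = 2 + N_{k-1}.
N_0 = 2
N_1 = 2 + 2 = 4
N_2 = 2 + 4 = 6
N_3 = 2 + 6 = 8
Terms of depth exactly 3: N_3 − N_2 = 8 − 6 = 2.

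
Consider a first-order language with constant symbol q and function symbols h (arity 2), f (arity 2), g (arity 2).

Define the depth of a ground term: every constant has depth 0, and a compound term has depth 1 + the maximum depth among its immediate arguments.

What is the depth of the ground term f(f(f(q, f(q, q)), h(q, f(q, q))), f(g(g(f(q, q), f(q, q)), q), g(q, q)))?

depth(f(q, q)) = 1 + max(0, 0) = 1
depth(f(q, f(q, q))) = 1 + max(0, 1) = 2
depth(h(q, f(q, q))) = 1 + max(0, 1) = 2
depth(f(f(q, f(q, q)), h(q, f(q, q)))) = 1 + max(2, 2) = 3
depth(g(f(q, q), f(q, q))) = 1 + max(1, 1) = 2
depth(g(g(f(q, q), f(q, q)), q)) = 1 + max(2, 0) = 3
depth(g(q, q)) = 1 + max(0, 0) = 1
depth(f(g(g(f(q, q), f(q, q)), q), g(q, q))) = 1 + max(3, 1) = 4
depth(f(f(f(q, f(q, q)), h(q, f(q, q))), f(g(g(f(q, q), f(q, q)), q), g(q, q)))) = 1 + max(3, 4) = 5

5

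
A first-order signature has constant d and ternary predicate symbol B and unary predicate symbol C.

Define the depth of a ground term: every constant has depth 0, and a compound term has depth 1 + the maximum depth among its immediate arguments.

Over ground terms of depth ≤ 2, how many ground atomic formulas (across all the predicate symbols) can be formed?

First count ground terms of depth ≤ 2.
With no function symbols every ground term is a constant, so there is exactly 1 ground term at every depth bound.
N_0 = 1
N_1 = 1
N_2 = 1
Explicitly: d.
So |H| = 1.
A ground atom is a predicate applied to a tuple of terms from H, so the count is the sum over predicates of |H|^arity:
  B: 1^3 = 1;  C: 1
Total ground atoms: 1 + 1 = 2.

2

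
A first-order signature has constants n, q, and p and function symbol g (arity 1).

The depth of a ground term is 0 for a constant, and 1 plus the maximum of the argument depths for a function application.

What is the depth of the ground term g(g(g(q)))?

depth(g(q)) = 1 + depth(q) = 1 + 0 = 1
depth(g(g(q))) = 1 + depth(g(q)) = 1 + 1 = 2
depth(g(g(g(q)))) = 1 + depth(g(g(q))) = 1 + 2 = 3

3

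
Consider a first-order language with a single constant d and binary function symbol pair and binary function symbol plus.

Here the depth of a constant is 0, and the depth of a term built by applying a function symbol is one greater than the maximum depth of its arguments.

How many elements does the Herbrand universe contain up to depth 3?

723

Count level by level. With function symbols pair/2, plus/2, the terms of depth ≤ k are the 1 constant together with each function applied to depth-≤(k−1) tuples, so N_k = 1 + N_{k-1}^2 + N_{k-1}^2.
N_0 = 1
N_1 = 1 + 1^2 + 1^2 = 3
N_2 = 1 + 3^2 + 3^2 = 19
N_3 = 1 + 19^2 + 19^2 = 723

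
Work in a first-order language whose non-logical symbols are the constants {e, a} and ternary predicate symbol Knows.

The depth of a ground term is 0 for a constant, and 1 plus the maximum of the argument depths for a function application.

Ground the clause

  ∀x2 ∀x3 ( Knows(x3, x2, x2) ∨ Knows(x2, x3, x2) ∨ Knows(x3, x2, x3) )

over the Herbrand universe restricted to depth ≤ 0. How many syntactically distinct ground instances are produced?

4

Ground terms of depth ≤ 0:
  With no function symbols every ground term is a constant, so there are exactly 2 ground terms at every depth bound.
  N_0 = 2
So there are 2 ground terms available for substitution.
The body mentions every one of the 2 quantified variables; since ground terms form a free algebra, no two substitutions collapse to the same formula.
Number of ground instances = 2^2 = 4.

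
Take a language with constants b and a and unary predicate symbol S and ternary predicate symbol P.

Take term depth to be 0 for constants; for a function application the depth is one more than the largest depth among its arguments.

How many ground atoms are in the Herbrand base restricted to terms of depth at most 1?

10

First count ground terms of depth ≤ 1.
With no function symbols every ground term is a constant, so there are exactly 2 ground terms at every depth bound.
N_0 = 2
N_1 = 2
So |H| = 2.
For each predicate symbol, the number of ground atoms is |H| raised to its arity; summing:
  S: 2;  P: 2^3 = 8
Total ground atoms: 2 + 8 = 10.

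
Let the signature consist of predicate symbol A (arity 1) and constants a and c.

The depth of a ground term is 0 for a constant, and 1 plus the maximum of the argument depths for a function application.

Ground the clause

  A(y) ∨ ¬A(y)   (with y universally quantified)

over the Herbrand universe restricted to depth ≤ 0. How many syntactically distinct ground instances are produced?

Ground terms of depth ≤ 0:
  With no function symbols every ground term is a constant, so there are exactly 2 ground terms at every depth bound.
  N_0 = 2
So there are 2 ground terms available for substitution.
There is 1 variable to instantiate (y),  occurring in at least one literal, so different choices give different ground instances.
Number of ground instances = 2.

2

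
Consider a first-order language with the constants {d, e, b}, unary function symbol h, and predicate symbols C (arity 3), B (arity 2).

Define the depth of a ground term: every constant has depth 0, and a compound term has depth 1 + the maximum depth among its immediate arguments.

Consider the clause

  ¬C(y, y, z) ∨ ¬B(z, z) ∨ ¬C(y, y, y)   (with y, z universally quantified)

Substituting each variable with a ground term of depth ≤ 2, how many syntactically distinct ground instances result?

81

Ground terms of depth ≤ 2:
  Count level by level. With function symbols h/1, the terms of depth ≤ k are the 3 constants together with each function applied to depth-≤(k−1) tuples, so N_k = 3 + N_{k-1}.
  N_0 = 3
  N_1 = 3 + 3 = 6
  N_2 = 3 + 6 = 9
  Explicitly: d, e, b, h(d), h(e), h(b), h(h(d)), h(h(e)), h(h(b)).
So there are 9 ground terms available for substitution.
There are 2 variables to instantiate (y, z), each occurring in at least one literal, so different choices give different ground instances.
Number of ground instances = 9^2 = 81.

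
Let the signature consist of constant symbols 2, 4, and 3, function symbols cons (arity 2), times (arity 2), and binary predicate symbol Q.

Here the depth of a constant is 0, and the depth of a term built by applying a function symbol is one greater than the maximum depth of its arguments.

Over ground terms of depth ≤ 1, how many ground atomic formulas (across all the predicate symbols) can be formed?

441

First count ground terms of depth ≤ 1.
Let N_k count ground terms of depth at most k. Each non-constant term of depth ≤ k is some function symbol applied to depth-≤(k−1) arguments, giving N_k = 3 + N_{k-1}^2 + N_{k-1}^2.
N_0 = 3
N_1 = 3 + 3^2 + 3^2 = 21
So |H| = 21.
Ground atoms are formed by filling each argument slot of a predicate with a term from H, so an r-ary predicate gives |H|^r atoms:
  Q: 21^2 = 441
Total ground atoms: 441.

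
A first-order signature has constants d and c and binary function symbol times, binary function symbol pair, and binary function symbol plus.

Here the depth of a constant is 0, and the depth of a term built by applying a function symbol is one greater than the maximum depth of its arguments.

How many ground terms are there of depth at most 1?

14

If N_k denotes the number of depth-≤k ground terms, the 2 constants give N_0 = 2, and each function symbol of arity r contributes N_{k-1}^r new terms at level k: N_k = 2 + N_{k-1}^2 + N_{k-1}^2 + N_{k-1}^2.
N_0 = 2
N_1 = 2 + 2^2 + 2^2 + 2^2 = 14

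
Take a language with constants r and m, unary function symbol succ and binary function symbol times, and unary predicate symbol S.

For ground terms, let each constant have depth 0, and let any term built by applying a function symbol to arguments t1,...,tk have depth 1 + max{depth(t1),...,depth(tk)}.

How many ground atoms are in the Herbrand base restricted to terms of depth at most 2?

74

First count ground terms of depth ≤ 2.
Write N_k for the number of ground terms of depth ≤ k. A term of depth ≤ k is either a constant or a function symbol applied to arguments of depth ≤ k−1, so N_k = 2 + N_{k-1} + N_{k-1}^2.
N_0 = 2
N_1 = 2 + 2 + 2^2 = 8
N_2 = 2 + 8 + 8^2 = 74
So |H| = 74.
Ground atoms are formed by filling each argument slot of a predicate with a term from H, so an r-ary predicate gives |H|^r atoms:
  S: 74
Total ground atoms: 74.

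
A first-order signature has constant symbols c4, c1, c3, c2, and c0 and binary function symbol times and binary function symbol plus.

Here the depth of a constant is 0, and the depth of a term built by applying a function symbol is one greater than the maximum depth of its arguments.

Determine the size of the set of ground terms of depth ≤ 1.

55

Write N_k for the number of ground terms of depth ≤ k. A term of depth ≤ k is either a constant or a function symbol applied to arguments of depth ≤ k−1, so N_k = 5 + N_{k-1}^2 + N_{k-1}^2.
N_0 = 5
N_1 = 5 + 5^2 + 5^2 = 55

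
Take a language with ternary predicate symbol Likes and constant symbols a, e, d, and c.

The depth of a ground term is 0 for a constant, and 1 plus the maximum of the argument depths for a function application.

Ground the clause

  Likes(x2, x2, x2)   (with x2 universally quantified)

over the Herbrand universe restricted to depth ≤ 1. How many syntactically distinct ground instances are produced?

4

Ground terms of depth ≤ 1:
  With no function symbols every ground term is a constant, so there are exactly 4 ground terms at every depth bound.
  N_0 = 4
  N_1 = 4
So there are 4 ground terms available for substitution.
The variable x2 ranges independently over the available ground terms, and distinct assignments produce distinct instances.
Number of ground instances = 4.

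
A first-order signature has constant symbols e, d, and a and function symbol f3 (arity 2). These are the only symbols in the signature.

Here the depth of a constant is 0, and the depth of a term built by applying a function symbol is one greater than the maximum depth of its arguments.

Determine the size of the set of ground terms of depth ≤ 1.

12

Write N_k for the number of ground terms of depth ≤ k. A term of depth ≤ k is either a constant or a function symbol applied to arguments of depth ≤ k−1, so N_k = 3 + N_{k-1}^2.
N_0 = 3
N_1 = 3 + 3^2 = 12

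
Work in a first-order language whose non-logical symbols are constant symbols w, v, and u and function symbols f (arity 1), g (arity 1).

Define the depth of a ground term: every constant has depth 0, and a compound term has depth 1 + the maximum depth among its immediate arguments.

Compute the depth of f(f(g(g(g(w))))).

depth(g(w)) = 1 + depth(w) = 1 + 0 = 1
depth(g(g(w))) = 1 + depth(g(w)) = 1 + 1 = 2
depth(g(g(g(w)))) = 1 + depth(g(g(w))) = 1 + 2 = 3
depth(f(g(g(g(w))))) = 1 + depth(g(g(g(w)))) = 1 + 3 = 4
depth(f(f(g(g(g(w)))))) = 1 + depth(f(g(g(g(w))))) = 1 + 4 = 5

5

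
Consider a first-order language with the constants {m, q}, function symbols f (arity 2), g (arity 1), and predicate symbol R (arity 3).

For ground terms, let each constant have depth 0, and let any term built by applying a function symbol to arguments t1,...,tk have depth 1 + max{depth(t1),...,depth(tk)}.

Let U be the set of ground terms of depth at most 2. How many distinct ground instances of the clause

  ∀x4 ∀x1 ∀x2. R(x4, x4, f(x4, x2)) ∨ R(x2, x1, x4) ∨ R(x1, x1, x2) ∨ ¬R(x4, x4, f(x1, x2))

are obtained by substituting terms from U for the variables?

Ground terms of depth ≤ 2:
  Count level by level. With function symbols f/2, g/1, the terms of depth ≤ k are the 2 constants together with each function applied to depth-≤(k−1) tuples, so N_k = 2 + N_{k-1}^2 + N_{k-1}.
  N_0 = 2
  N_1 = 2 + 2^2 + 2 = 8
  N_2 = 2 + 8^2 + 8 = 74
So there are 74 ground terms available for substitution.
The clause has 3 distinct variables (x4, x1, x2), each appearing in the body. In the free term algebra distinct substitutions yield syntactically distinct ground instances.
Number of ground instances = 74^3 = 405224.

405224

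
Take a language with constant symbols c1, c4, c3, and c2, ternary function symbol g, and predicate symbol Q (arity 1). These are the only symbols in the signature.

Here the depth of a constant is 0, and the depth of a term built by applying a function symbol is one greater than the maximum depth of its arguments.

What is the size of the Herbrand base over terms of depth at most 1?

First count ground terms of depth ≤ 1.
Write N_k for the number of ground terms of depth ≤ k. A term of depth ≤ k is either a constant or a function symbol applied to arguments of depth ≤ k−1, so N_k = 4 + N_{k-1}^3.
N_0 = 4
N_1 = 4 + 4^3 = 68
So |H| = 68.
For each predicate symbol, the number of ground atoms is |H| raised to its arity; summing:
  Q: 68
Total ground atoms: 68.

68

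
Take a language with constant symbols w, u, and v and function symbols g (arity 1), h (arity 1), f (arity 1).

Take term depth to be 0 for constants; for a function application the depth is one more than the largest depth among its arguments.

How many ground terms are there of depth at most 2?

Let N_k count ground terms of depth at most k. Each non-constant term of depth ≤ k is some function symbol applied to depth-≤(k−1) arguments, giving N_k = 3 + N_{k-1} + N_{k-1} + N_{k-1}.
N_0 = 3
N_1 = 3 + 3 + 3 + 3 = 12
N_2 = 3 + 12 + 12 + 12 = 39

39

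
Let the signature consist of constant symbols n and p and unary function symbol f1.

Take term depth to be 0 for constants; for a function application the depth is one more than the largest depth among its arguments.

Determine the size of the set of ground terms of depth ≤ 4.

Let N_k = |{terms of depth ≤ k}|. Then N_0 = 2 and N_k = 2 + N_{k-1} for k ≥ 1 (one summand per function symbol, arity giving the exponent).
N_0 = 2
N_1 = 2 + 2 = 4
N_2 = 2 + 4 = 6
N_3 = 2 + 6 = 8
N_4 = 2 + 8 = 10
Explicitly: n, p, f1(n), f1(p), f1(f1(n)), f1(f1(p)), f1(f1(f1(n))), f1(f1(f1(p))), f1(f1(f1(f1(n)))), f1(f1(f1(f1(p)))).

10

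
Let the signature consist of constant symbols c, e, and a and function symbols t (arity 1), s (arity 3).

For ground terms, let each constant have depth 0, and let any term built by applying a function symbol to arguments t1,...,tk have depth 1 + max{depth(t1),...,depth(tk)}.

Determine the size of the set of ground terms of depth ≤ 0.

3

If N_k denotes the number of depth-≤k ground terms, the 3 constants give N_0 = 3, and each function symbol of arity r contributes N_{k-1}^r new terms at level k: N_k = 3 + N_{k-1} + N_{k-1}^3.
N_0 = 3
Explicitly: c, e, a.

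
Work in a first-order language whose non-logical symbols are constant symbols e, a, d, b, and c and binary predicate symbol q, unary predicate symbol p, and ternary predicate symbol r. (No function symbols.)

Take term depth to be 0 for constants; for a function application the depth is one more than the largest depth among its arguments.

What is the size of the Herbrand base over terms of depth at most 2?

155

First count ground terms of depth ≤ 2.
With no function symbols every ground term is a constant, so there are exactly 5 ground terms at every depth bound.
N_0 = 5
N_1 = 5
N_2 = 5
Explicitly: e, a, d, b, c.
So |H| = 5.
Ground atoms are formed by filling each argument slot of a predicate with a term from H, so an r-ary predicate gives |H|^r atoms:
  q: 5^2 = 25;  p: 5;  r: 5^3 = 125
Total ground atoms: 25 + 5 + 125 = 155.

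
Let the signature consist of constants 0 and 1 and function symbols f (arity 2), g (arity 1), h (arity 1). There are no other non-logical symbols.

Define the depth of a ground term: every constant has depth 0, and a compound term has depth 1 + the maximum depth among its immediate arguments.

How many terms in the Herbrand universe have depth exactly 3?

If N_k denotes the number of depth-≤k ground terms, the 2 constants give N_0 = 2, and each function symbol of arity r contributes N_{k-1}^r new terms at level k: N_k = 2 + N_{k-1}^2 + N_{k-1} + N_{k-1}.
N_0 = 2
N_1 = 2 + 2^2 + 2 + 2 = 10
N_2 = 2 + 10^2 + 10 + 10 = 122
N_3 = 2 + 122^2 + 122 + 122 = 15130
Terms of depth exactly 3: N_3 − N_2 = 15130 − 122 = 15008.

15008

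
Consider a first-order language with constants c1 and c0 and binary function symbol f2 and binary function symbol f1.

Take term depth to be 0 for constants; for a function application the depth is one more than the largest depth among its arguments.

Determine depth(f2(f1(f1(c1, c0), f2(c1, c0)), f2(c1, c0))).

depth(f1(c1, c0)) = 1 + max(0, 0) = 1
depth(f2(c1, c0)) = 1 + max(0, 0) = 1
depth(f1(f1(c1, c0), f2(c1, c0))) = 1 + max(1, 1) = 2
depth(f2(f1(f1(c1, c0), f2(c1, c0)), f2(c1, c0))) = 1 + max(2, 1) = 3

3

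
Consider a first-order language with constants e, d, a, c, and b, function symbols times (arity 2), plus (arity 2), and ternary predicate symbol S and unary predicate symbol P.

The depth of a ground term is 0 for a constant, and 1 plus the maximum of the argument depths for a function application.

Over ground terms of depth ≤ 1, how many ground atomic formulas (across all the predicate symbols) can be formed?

First count ground terms of depth ≤ 1.
Let N_k = |{terms of depth ≤ k}|. Then N_0 = 5 and N_k = 5 + N_{k-1}^2 + N_{k-1}^2 for k ≥ 1 (one summand per function symbol, arity giving the exponent).
N_0 = 5
N_1 = 5 + 5^2 + 5^2 = 55
So |H| = 55.
Ground atoms are formed by filling each argument slot of a predicate with a term from H, so an r-ary predicate gives |H|^r atoms:
  S: 55^3 = 166375;  P: 55
Total ground atoms: 166375 + 55 = 166430.

166430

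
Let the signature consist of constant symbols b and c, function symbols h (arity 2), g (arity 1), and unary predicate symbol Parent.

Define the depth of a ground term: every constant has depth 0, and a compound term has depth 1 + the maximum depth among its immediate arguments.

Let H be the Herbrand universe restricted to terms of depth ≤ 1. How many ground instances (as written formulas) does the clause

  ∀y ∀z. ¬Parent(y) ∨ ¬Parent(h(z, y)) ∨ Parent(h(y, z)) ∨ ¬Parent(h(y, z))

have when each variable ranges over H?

Ground terms of depth ≤ 1:
  If N_k denotes the number of depth-≤k ground terms, the 2 constants give N_0 = 2, and each function symbol of arity r contributes N_{k-1}^r new terms at level k: N_k = 2 + N_{k-1}^2 + N_{k-1}.
  N_0 = 2
  N_1 = 2 + 2^2 + 2 = 8
So there are 8 ground terms available for substitution.
The body mentions every one of the 2 quantified variables; since ground terms form a free algebra, no two substitutions collapse to the same formula.
Number of ground instances = 8^2 = 64.

64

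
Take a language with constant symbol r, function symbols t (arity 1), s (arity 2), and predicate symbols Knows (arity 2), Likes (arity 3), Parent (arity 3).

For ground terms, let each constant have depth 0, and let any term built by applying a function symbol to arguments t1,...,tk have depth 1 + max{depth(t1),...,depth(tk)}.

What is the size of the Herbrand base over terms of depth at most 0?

First count ground terms of depth ≤ 0.
If N_k denotes the number of depth-≤k ground terms, the 1 constant gives N_0 = 1, and each function symbol of arity r contributes N_{k-1}^r new terms at level k: N_k = 1 + N_{k-1} + N_{k-1}^2.
N_0 = 1
So |H| = 1.
For each predicate symbol, the number of ground atoms is |H| raised to its arity; summing:
  Knows: 1^2 = 1;  Likes: 1^3 = 1;  Parent: 1^3 = 1
Total ground atoms: 1 + 1 + 1 = 3.

3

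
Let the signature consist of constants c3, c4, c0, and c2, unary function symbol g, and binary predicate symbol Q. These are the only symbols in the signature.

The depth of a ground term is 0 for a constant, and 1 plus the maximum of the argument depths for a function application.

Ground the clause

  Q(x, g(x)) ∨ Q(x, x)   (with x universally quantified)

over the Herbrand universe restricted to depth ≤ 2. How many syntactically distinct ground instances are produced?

Ground terms of depth ≤ 2:
  Count level by level. With function symbols g/1, the terms of depth ≤ k are the 4 constants together with each function applied to depth-≤(k−1) tuples, so N_k = 4 + N_{k-1}.
  N_0 = 4
  N_1 = 4 + 4 = 8
  N_2 = 4 + 8 = 12
  Explicitly: c3, c4, c0, c2, g(c3), g(c4), g(c0), g(c2), g(g(c3)), g(g(c4)), g(g(c0)), g(g(c2)).
So there are 12 ground terms available for substitution.
The body mentions the single quantified variable x; since ground terms form a free algebra, no two substitutions collapse to the same formula.
Number of ground instances = 12.

12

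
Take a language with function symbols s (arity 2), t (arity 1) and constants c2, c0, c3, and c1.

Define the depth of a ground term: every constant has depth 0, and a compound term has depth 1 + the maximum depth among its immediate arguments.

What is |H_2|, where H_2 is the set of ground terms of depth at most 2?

Write N_k for the number of ground terms of depth ≤ k. A term of depth ≤ k is either a constant or a function symbol applied to arguments of depth ≤ k−1, so N_k = 4 + N_{k-1}^2 + N_{k-1}.
N_0 = 4
N_1 = 4 + 4^2 + 4 = 24
N_2 = 4 + 24^2 + 24 = 604

604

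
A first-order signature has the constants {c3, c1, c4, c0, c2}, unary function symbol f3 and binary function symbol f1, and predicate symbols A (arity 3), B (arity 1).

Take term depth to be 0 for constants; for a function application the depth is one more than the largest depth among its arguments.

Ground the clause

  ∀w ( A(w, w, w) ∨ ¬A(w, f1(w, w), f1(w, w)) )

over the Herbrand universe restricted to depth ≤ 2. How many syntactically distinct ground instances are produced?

Ground terms of depth ≤ 2:
  Count level by level. With function symbols f3/1, f1/2, the terms of depth ≤ k are the 5 constants together with each function applied to depth-≤(k−1) tuples, so N_k = 5 + N_{k-1} + N_{k-1}^2.
  N_0 = 5
  N_1 = 5 + 5 + 5^2 = 35
  N_2 = 5 + 35 + 35^2 = 1265
So there are 1265 ground terms available for substitution.
The variable w ranges independently over the available ground terms, and distinct assignments produce distinct instances.
Number of ground instances = 1265.

1265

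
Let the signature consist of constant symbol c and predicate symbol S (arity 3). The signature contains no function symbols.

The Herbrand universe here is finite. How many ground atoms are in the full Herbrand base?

1

With no function symbols, the Herbrand universe is just the 1 constant.
Ground atoms per predicate: S: 1^3 = 1.
Herbrand base size = 1 = 1.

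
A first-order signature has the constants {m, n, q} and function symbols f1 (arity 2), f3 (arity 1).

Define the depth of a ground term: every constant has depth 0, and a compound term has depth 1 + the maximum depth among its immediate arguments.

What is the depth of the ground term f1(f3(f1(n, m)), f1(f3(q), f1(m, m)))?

depth(f1(n, m)) = 1 + max(0, 0) = 1
depth(f3(f1(n, m))) = 1 + depth(f1(n, m)) = 1 + 1 = 2
depth(f3(q)) = 1 + depth(q) = 1 + 0 = 1
depth(f1(m, m)) = 1 + max(0, 0) = 1
depth(f1(f3(q), f1(m, m))) = 1 + max(1, 1) = 2
depth(f1(f3(f1(n, m)), f1(f3(q), f1(m, m)))) = 1 + max(2, 2) = 3

3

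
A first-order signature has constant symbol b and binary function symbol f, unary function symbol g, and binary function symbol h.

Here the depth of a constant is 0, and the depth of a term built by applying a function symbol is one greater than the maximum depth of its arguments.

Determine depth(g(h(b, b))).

2

depth(h(b, b)) = 1 + max(0, 0) = 1
depth(g(h(b, b))) = 1 + depth(h(b, b)) = 1 + 1 = 2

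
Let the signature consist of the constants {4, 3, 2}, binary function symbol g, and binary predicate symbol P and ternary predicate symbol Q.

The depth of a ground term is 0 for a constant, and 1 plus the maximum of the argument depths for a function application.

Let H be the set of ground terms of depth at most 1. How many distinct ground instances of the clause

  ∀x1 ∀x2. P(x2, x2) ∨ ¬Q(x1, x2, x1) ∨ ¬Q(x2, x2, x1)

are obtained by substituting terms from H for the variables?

144

Ground terms of depth ≤ 1:
  Count level by level. With function symbols g/2, the terms of depth ≤ k are the 3 constants together with each function applied to depth-≤(k−1) tuples, so N_k = 3 + N_{k-1}^2.
  N_0 = 3
  N_1 = 3 + 3^2 = 12
So there are 12 ground terms available for substitution.
Each of x1, x2 ranges independently over the available ground terms, and distinct assignments produce distinct instances.
Number of ground instances = 12^2 = 144.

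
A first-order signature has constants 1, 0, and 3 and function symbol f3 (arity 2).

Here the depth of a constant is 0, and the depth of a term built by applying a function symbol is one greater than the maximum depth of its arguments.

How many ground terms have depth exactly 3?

Write N_k for the number of ground terms of depth ≤ k. A term of depth ≤ k is either a constant or a function symbol applied to arguments of depth ≤ k−1, so N_k = 3 + N_{k-1}^2.
N_0 = 3
N_1 = 3 + 3^2 = 12
N_2 = 3 + 12^2 = 147
N_3 = 3 + 147^2 = 21612
Terms of depth exactly 3: N_3 − N_2 = 21612 − 147 = 21465.

21465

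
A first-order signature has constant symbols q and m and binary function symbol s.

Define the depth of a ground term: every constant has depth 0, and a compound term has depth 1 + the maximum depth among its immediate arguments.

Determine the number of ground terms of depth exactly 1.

4

Count level by level. With function symbols s/2, the terms of depth ≤ k are the 2 constants together with each function applied to depth-≤(k−1) tuples, so N_k = 2 + N_{k-1}^2.
N_0 = 2
N_1 = 2 + 2^2 = 6
Terms of depth exactly 1: N_1 − N_0 = 6 − 2 = 4.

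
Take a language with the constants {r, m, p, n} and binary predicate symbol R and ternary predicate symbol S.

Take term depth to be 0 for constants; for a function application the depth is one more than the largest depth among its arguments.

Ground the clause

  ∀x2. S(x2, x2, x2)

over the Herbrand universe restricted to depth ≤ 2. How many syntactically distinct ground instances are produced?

4

Ground terms of depth ≤ 2:
  With no function symbols every ground term is a constant, so there are exactly 4 ground terms at every depth bound.
  N_0 = 4
  N_1 = 4
  N_2 = 4
So there are 4 ground terms available for substitution.
The clause has 1 distinct variable (x2), which appears in the body. In the free term algebra distinct substitutions yield syntactically distinct ground instances.
Number of ground instances = 4.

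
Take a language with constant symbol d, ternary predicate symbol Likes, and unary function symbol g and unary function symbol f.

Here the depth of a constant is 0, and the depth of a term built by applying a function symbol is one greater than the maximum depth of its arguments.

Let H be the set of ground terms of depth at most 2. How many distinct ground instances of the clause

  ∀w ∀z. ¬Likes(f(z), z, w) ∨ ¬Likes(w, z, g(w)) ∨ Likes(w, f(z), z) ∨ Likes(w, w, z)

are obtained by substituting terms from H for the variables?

49

Ground terms of depth ≤ 2:
  Let N_k = |{terms of depth ≤ k}|. Then N_0 = 1 and N_k = 1 + N_{k-1} + N_{k-1} for k ≥ 1 (one summand per function symbol, arity giving the exponent).
  N_0 = 1
  N_1 = 1 + 1 + 1 = 3
  N_2 = 1 + 3 + 3 = 7
So there are 7 ground terms available for substitution.
Each of w, z ranges independently over the available ground terms, and distinct assignments produce distinct instances.
Number of ground instances = 7^2 = 49.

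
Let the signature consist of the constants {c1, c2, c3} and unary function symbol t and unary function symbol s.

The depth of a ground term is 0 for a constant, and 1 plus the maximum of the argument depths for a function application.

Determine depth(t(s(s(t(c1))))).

depth(t(c1)) = 1 + depth(c1) = 1 + 0 = 1
depth(s(t(c1))) = 1 + depth(t(c1)) = 1 + 1 = 2
depth(s(s(t(c1)))) = 1 + depth(s(t(c1))) = 1 + 2 = 3
depth(t(s(s(t(c1))))) = 1 + depth(s(s(t(c1)))) = 1 + 3 = 4

4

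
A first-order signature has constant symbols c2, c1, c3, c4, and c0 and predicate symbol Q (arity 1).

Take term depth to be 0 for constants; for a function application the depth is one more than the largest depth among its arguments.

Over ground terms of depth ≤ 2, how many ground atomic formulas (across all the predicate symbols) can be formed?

First count ground terms of depth ≤ 2.
With no function symbols every ground term is a constant, so there are exactly 5 ground terms at every depth bound.
N_0 = 5
N_1 = 5
N_2 = 5
Explicitly: c2, c1, c3, c4, c0.
So |H| = 5.
Ground atoms are formed by filling each argument slot of a predicate with a term from H, so an r-ary predicate gives |H|^r atoms:
  Q: 5
Total ground atoms: 5.

5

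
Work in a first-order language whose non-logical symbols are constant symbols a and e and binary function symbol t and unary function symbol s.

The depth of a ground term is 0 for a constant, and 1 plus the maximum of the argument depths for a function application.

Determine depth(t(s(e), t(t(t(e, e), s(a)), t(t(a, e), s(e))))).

4

depth(s(e)) = 1 + depth(e) = 1 + 0 = 1
depth(t(e, e)) = 1 + max(0, 0) = 1
depth(s(a)) = 1 + depth(a) = 1 + 0 = 1
depth(t(t(e, e), s(a))) = 1 + max(1, 1) = 2
depth(t(a, e)) = 1 + max(0, 0) = 1
depth(t(t(a, e), s(e))) = 1 + max(1, 1) = 2
depth(t(t(t(e, e), s(a)), t(t(a, e), s(e)))) = 1 + max(2, 2) = 3
depth(t(s(e), t(t(t(e, e), s(a)), t(t(a, e), s(e))))) = 1 + max(1, 3) = 4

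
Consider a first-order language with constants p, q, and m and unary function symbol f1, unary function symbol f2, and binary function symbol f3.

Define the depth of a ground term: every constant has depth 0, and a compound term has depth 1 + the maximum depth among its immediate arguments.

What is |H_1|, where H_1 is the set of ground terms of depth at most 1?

Let N_k = |{terms of depth ≤ k}|. Then N_0 = 3 and N_k = 3 + N_{k-1} + N_{k-1} + N_{k-1}^2 for k ≥ 1 (one summand per function symbol, arity giving the exponent).
N_0 = 3
N_1 = 3 + 3 + 3 + 3^2 = 18

18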